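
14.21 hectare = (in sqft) 1.53e+06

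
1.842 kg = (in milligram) 1.842e+06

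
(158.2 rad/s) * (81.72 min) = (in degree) 4.444e+07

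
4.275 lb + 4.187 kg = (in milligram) 6.126e+06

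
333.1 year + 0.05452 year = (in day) 1.216e+05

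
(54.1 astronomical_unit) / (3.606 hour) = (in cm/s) 6.234e+10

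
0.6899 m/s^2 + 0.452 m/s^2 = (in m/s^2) 1.142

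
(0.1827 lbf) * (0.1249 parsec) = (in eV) 1.955e+34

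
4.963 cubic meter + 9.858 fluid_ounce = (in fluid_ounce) 1.678e+05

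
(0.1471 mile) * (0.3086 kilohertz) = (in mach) 214.6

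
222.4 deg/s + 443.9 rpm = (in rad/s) 50.37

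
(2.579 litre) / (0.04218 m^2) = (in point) 173.3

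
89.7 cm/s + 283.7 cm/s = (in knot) 7.258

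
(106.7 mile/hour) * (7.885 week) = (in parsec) 7.372e-09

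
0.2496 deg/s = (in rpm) 0.0416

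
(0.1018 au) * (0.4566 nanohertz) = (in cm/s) 695.4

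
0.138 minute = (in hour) 0.0023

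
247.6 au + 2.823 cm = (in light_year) 0.003915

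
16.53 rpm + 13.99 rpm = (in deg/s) 183.1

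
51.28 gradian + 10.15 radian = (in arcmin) 3.766e+04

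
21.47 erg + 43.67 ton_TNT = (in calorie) 4.367e+10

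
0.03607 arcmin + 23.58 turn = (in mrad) 1.482e+05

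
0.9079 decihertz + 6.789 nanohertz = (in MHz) 9.079e-08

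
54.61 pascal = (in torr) 0.4096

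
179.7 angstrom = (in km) 1.797e-11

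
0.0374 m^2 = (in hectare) 3.74e-06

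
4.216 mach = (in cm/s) 1.436e+05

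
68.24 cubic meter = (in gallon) 1.803e+04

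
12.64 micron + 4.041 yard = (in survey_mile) 0.002296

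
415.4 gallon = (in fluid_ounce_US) 5.317e+04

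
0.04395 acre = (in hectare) 0.01779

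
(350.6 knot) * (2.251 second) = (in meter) 406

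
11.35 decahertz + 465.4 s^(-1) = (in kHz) 0.5789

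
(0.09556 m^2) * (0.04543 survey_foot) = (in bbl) 0.008323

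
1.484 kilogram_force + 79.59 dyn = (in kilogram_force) 1.484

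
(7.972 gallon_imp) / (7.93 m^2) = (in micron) 4570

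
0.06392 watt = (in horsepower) 8.572e-05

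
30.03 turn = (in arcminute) 6.486e+05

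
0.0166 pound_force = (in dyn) 7384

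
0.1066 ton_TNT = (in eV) 2.784e+27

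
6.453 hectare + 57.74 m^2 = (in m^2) 6.459e+04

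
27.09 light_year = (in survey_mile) 1.593e+14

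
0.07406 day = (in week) 0.01058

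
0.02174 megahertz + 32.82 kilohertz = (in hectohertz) 545.6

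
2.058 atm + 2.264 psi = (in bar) 2.241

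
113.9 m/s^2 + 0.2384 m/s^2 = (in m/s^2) 114.1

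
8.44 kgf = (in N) 82.77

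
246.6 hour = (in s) 8.878e+05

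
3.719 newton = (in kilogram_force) 0.3792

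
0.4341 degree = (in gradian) 0.4823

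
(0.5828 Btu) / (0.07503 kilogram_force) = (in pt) 2.369e+06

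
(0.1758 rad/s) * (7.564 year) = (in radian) 4.194e+07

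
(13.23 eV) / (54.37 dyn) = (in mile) 2.422e-18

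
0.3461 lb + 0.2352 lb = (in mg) 2.637e+05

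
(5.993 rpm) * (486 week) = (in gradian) 1.174e+10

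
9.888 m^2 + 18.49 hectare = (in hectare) 18.49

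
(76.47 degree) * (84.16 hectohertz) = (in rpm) 1.073e+05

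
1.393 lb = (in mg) 6.319e+05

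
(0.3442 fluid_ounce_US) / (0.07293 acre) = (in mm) 3.449e-05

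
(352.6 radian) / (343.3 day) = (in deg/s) 0.0006811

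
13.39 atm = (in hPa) 1.357e+04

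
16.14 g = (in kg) 0.01614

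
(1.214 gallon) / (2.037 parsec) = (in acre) 1.807e-23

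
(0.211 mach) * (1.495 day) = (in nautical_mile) 5011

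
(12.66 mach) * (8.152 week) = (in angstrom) 2.125e+20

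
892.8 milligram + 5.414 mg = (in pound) 0.00198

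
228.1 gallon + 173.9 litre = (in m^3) 1.037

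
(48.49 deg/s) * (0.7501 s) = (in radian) 0.6348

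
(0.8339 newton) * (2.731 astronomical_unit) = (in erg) 3.407e+18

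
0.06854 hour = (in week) 0.000408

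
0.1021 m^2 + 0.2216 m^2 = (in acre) 7.999e-05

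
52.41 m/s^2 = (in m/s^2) 52.41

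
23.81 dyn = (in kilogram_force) 2.428e-05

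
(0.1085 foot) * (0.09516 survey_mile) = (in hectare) 0.0005065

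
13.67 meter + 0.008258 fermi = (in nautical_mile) 0.007381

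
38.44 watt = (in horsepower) 0.05155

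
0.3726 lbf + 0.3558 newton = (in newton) 2.013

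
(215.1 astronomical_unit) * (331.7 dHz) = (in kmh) 3.842e+15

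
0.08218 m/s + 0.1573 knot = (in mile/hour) 0.3648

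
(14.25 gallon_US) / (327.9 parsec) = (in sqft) 5.739e-20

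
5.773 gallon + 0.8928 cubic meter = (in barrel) 5.753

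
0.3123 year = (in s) 9.849e+06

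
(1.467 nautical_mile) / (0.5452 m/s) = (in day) 0.05768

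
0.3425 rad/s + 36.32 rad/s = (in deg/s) 2101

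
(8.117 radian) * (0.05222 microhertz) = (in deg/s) 2.429e-05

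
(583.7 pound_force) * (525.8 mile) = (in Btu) 2.082e+06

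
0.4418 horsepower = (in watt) 329.5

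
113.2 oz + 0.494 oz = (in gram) 3223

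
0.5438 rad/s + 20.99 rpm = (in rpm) 26.18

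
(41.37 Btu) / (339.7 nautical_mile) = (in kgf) 0.007075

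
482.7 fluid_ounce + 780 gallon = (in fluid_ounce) 1.003e+05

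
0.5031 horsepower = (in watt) 375.2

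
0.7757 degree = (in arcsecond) 2793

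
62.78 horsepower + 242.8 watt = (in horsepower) 63.11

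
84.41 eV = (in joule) 1.352e-17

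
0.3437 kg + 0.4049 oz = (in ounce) 12.53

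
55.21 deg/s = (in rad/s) 0.9636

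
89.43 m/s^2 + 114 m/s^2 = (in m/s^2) 203.4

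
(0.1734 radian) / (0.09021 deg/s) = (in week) 0.0001821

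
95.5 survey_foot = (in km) 0.02911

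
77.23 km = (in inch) 3.041e+06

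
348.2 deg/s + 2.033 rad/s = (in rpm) 77.45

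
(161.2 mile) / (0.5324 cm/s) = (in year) 1.545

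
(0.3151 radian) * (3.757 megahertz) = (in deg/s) 6.783e+07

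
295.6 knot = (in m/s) 152.1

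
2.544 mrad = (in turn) 0.0004049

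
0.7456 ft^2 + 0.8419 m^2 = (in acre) 0.0002252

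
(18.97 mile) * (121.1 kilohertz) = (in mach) 1.086e+07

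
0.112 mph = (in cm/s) 5.007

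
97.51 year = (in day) 3.559e+04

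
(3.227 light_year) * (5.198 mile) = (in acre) 6.311e+16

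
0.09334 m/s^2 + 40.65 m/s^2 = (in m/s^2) 40.74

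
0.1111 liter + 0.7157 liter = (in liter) 0.8268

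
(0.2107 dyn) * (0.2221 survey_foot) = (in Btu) 1.352e-10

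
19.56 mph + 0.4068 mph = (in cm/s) 892.6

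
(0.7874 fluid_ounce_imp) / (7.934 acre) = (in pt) 1.975e-06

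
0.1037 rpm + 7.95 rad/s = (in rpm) 76.02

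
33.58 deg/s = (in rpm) 5.597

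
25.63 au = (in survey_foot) 1.258e+13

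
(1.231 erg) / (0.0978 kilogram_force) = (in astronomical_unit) 8.58e-19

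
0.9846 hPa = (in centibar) 0.09846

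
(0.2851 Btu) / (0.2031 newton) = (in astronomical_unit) 9.9e-09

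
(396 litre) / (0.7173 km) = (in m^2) 0.0005521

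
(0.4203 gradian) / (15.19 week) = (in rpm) 6.862e-09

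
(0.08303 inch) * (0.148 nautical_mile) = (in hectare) 5.781e-05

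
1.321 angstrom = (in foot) 4.334e-10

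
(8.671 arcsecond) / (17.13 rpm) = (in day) 2.712e-10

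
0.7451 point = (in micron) 262.9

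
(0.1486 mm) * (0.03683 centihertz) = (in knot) 1.064e-07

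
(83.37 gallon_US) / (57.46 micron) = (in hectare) 0.5492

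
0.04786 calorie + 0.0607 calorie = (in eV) 2.835e+18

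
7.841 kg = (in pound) 17.29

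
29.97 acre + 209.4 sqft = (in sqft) 1.306e+06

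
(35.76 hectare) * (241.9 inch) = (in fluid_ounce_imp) 7.733e+10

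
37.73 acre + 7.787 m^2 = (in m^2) 1.527e+05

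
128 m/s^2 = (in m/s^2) 128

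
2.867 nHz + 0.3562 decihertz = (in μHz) 3.562e+04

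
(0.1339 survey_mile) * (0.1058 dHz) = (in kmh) 8.208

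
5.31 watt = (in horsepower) 0.007121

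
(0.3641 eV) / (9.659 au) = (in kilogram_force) 4.117e-33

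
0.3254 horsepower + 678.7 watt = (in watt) 921.4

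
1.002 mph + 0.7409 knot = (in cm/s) 82.91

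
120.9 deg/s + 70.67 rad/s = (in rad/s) 72.78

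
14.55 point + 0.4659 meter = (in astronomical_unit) 3.149e-12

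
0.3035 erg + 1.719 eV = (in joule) 3.035e-08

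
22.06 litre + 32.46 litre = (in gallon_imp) 11.99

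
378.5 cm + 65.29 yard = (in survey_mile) 0.03945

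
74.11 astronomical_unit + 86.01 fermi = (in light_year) 0.001172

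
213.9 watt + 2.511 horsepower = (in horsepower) 2.798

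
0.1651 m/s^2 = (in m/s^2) 0.1651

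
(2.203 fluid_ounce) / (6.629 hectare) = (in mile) 6.107e-13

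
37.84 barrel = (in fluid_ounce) 2.034e+05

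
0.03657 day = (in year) 0.0001002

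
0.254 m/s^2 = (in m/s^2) 0.254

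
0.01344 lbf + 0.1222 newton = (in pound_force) 0.04091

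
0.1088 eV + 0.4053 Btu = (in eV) 2.669e+21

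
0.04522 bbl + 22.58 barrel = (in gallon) 950.3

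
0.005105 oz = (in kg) 0.0001447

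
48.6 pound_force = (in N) 216.2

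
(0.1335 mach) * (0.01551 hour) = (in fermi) 2.538e+18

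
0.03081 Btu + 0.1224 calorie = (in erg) 3.302e+08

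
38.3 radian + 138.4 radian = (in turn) 28.12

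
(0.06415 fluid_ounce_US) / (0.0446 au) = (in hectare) 2.843e-20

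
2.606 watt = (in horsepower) 0.003495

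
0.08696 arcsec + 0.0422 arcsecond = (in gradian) 3.986e-05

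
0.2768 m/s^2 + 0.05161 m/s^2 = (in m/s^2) 0.3284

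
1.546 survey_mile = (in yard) 2721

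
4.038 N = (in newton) 4.038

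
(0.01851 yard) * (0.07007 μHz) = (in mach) 3.483e-12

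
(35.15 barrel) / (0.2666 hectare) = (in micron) 2096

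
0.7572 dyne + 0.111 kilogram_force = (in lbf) 0.2447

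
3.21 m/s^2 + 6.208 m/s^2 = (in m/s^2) 9.418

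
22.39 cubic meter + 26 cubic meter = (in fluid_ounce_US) 1.636e+06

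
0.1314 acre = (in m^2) 531.8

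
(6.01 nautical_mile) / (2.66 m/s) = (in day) 0.04843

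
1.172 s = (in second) 1.172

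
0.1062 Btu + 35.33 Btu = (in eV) 2.334e+23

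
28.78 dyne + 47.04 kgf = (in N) 461.3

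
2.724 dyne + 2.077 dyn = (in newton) 4.801e-05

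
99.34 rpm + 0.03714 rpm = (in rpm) 99.38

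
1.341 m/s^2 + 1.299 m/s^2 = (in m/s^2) 2.64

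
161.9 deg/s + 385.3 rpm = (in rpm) 412.3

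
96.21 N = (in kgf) 9.811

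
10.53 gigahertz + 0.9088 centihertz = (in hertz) 1.053e+10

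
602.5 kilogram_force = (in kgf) 602.5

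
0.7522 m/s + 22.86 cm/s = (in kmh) 3.531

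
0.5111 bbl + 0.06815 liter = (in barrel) 0.5115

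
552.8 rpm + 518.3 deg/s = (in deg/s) 3835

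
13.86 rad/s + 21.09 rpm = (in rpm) 153.4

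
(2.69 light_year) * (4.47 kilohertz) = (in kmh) 4.095e+20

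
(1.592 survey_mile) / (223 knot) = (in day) 0.0002585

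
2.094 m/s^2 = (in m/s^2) 2.094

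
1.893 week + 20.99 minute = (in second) 1.146e+06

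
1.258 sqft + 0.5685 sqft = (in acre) 4.193e-05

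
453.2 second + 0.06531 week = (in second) 3.995e+04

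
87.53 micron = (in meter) 8.753e-05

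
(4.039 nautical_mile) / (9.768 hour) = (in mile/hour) 0.4758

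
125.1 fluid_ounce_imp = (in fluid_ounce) 120.2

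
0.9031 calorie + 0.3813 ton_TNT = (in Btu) 1.512e+06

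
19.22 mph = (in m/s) 8.592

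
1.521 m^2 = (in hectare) 0.0001521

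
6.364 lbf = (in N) 28.31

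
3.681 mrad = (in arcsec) 759.3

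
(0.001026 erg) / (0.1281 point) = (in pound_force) 5.104e-07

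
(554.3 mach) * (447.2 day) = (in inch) 2.871e+14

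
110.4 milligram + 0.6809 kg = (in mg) 6.81e+05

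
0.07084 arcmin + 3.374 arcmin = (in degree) 0.05741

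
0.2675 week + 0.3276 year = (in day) 121.4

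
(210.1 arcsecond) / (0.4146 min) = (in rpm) 0.000391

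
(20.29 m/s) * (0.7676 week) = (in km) 9420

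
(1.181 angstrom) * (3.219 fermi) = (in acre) 9.394e-29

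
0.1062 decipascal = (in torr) 7.966e-05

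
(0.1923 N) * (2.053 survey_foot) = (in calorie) 0.02876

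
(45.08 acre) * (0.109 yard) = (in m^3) 1.818e+04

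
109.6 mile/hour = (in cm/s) 4900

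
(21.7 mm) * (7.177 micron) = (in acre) 3.848e-11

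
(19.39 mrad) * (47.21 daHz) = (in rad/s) 9.154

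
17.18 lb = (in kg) 7.793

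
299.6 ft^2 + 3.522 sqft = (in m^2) 28.16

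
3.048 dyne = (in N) 3.048e-05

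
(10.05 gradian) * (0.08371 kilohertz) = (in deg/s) 757.2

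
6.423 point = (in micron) 2266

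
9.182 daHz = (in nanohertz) 9.182e+10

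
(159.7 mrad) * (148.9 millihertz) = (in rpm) 0.2271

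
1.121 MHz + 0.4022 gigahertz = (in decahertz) 4.033e+07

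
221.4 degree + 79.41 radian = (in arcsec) 1.718e+07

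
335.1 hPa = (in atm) 0.3307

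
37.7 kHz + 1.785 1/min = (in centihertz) 3.77e+06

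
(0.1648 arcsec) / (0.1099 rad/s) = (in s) 7.27e-06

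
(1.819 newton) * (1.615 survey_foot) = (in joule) 0.8954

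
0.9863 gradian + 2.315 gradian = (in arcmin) 178.3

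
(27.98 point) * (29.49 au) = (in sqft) 4.687e+11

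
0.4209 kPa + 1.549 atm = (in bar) 1.574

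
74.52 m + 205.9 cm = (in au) 5.119e-10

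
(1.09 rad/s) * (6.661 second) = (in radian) 7.26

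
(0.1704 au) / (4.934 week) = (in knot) 1.661e+04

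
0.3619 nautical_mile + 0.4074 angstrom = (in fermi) 6.702e+17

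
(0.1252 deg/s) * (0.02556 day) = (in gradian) 307.2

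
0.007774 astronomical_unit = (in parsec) 3.769e-08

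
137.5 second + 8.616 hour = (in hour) 8.654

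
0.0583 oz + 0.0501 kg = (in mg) 5.175e+04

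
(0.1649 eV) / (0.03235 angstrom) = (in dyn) 0.0008167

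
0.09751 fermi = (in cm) 9.751e-15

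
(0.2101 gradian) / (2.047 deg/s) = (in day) 1.069e-06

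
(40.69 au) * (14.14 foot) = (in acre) 6.483e+09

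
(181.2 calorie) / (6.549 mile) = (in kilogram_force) 0.007335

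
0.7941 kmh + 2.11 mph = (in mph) 2.603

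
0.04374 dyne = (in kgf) 4.46e-08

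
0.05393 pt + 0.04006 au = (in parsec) 1.942e-07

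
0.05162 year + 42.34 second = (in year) 0.05162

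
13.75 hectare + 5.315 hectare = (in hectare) 19.07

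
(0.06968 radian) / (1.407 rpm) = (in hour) 0.0001314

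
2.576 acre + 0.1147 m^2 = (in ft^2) 1.122e+05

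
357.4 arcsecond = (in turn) 0.0002758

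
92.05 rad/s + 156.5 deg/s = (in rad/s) 94.78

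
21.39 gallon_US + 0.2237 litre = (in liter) 81.19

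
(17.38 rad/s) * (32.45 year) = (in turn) 2.831e+09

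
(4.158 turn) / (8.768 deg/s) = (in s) 170.7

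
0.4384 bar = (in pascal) 4.384e+04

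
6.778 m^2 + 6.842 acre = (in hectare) 2.77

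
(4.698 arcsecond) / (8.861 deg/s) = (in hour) 4.091e-08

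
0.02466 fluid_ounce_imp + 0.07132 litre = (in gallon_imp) 0.01584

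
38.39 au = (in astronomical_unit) 38.39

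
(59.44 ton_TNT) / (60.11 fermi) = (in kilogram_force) 4.219e+23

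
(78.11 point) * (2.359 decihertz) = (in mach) 1.909e-05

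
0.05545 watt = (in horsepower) 7.436e-05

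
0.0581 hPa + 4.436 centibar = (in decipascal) 4.442e+04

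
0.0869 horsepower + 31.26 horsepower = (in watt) 2.338e+04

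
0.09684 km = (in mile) 0.06017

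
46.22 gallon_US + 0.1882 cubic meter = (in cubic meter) 0.3632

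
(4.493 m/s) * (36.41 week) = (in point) 2.805e+11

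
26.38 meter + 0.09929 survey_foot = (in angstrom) 2.641e+11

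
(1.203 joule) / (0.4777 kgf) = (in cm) 25.68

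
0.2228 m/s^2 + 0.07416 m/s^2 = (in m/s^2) 0.297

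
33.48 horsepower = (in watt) 2.497e+04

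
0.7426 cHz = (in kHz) 7.426e-06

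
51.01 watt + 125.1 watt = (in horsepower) 0.2362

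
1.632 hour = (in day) 0.068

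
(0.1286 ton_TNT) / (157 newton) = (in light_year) 3.622e-10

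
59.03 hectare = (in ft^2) 6.354e+06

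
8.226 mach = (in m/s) 2801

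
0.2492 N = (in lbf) 0.05602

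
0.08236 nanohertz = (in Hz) 8.236e-11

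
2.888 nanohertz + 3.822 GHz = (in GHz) 3.822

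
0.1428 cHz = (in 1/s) 0.001428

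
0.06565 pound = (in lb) 0.06565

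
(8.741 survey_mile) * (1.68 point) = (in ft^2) 89.74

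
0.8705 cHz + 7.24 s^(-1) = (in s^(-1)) 7.249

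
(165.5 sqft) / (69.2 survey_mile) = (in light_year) 1.459e-20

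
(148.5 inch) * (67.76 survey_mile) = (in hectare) 41.13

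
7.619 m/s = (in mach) 0.02238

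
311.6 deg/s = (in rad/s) 5.438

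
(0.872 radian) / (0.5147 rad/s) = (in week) 2.801e-06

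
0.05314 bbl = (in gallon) 2.232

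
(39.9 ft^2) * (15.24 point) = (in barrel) 0.1254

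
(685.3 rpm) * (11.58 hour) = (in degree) 1.714e+08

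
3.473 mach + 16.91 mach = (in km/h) 2.499e+04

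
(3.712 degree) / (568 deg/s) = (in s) 0.006535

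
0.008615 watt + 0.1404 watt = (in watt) 0.149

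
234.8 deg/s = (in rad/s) 4.098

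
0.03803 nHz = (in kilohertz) 3.803e-14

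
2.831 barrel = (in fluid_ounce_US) 1.522e+04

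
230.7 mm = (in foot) 0.7569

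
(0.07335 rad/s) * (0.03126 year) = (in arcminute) 2.486e+08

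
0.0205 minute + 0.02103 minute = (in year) 7.901e-08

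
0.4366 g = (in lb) 0.0009625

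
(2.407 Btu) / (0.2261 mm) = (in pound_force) 2.525e+06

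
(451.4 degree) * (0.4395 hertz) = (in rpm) 33.07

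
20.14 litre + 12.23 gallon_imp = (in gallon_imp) 16.66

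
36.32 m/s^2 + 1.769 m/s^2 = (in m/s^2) 38.09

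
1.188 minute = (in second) 71.28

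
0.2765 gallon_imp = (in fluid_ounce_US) 42.5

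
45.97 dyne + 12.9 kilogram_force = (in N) 126.5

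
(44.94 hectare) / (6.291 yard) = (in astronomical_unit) 5.222e-07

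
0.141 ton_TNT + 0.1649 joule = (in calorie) 1.41e+08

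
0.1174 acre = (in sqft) 5114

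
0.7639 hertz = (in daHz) 0.07639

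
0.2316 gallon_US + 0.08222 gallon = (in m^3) 0.001188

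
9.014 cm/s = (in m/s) 0.09014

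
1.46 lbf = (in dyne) 6.494e+05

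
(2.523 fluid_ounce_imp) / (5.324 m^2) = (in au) 9.001e-17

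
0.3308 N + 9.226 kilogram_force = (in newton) 90.81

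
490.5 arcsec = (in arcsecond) 490.5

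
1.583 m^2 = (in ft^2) 17.04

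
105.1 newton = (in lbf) 23.63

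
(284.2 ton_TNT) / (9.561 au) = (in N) 0.8314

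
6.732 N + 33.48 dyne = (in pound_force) 1.513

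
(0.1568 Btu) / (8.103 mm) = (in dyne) 2.042e+09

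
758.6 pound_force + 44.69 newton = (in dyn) 3.419e+08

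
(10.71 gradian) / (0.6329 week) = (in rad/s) 4.395e-07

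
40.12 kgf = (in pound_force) 88.45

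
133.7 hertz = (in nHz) 1.337e+11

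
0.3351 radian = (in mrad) 335.1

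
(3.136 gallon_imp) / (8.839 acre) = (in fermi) 3.986e+08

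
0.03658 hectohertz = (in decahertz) 0.3658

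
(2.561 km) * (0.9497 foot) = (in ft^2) 7980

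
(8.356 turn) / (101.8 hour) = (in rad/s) 0.0001433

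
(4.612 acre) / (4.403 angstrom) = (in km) 4.239e+10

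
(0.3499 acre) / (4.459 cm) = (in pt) 9.002e+07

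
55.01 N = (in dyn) 5.501e+06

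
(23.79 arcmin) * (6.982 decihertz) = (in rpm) 0.04614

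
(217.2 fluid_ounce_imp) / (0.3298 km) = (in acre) 4.624e-09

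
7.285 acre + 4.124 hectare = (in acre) 17.48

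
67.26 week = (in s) 4.068e+07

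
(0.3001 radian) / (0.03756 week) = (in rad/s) 1.321e-05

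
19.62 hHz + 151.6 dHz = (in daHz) 197.7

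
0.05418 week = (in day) 0.3793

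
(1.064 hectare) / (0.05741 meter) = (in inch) 7.297e+06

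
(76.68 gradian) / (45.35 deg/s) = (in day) 1.761e-05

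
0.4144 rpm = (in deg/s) 2.486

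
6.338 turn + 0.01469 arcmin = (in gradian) 2535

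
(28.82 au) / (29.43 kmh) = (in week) 8.72e+05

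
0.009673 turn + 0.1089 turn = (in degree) 42.69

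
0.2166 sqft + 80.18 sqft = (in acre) 0.001846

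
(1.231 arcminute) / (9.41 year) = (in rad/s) 1.207e-12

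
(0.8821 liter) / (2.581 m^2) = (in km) 3.418e-07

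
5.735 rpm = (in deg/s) 34.41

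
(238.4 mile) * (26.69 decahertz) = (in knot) 1.991e+08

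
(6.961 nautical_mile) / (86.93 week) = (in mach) 7.201e-07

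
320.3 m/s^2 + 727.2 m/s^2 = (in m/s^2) 1048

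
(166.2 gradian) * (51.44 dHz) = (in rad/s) 13.43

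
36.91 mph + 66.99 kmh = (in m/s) 35.11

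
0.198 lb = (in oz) 3.168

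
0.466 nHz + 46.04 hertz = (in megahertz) 4.604e-05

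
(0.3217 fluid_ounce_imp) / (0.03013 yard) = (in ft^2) 0.003571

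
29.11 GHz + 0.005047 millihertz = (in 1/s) 2.911e+10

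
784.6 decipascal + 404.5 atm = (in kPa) 4.099e+04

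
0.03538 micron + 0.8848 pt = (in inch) 0.01229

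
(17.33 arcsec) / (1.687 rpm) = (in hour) 1.321e-07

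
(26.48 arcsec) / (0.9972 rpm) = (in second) 0.001229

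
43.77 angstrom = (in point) 1.241e-05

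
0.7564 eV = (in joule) 1.212e-19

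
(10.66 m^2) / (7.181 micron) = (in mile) 922.4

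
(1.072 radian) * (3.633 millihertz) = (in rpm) 0.03719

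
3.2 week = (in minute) 3.226e+04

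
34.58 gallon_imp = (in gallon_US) 41.53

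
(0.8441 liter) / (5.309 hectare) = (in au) 1.063e-19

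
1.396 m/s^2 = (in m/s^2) 1.396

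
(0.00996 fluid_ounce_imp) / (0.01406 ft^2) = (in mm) 0.2167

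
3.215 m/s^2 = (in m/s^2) 3.215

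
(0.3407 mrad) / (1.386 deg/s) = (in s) 0.01408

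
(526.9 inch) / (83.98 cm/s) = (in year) 5.053e-07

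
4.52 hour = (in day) 0.1883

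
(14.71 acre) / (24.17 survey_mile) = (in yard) 1.674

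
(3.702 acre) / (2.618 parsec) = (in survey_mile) 1.152e-16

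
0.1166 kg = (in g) 116.6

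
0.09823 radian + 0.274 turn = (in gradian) 115.9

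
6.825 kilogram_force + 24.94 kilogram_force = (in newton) 311.5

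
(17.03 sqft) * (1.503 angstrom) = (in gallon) 6.282e-08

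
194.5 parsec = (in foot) 1.969e+19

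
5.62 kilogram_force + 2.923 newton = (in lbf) 13.05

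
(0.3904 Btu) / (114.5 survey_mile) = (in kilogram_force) 0.0002279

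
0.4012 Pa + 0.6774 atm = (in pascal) 6.864e+04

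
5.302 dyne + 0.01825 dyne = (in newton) 5.32e-05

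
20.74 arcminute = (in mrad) 6.033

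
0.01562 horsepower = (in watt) 11.65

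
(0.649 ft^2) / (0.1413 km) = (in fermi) 4.267e+11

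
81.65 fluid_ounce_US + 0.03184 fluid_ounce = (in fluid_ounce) 81.68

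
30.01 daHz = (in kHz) 0.3001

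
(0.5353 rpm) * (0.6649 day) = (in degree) 1.845e+05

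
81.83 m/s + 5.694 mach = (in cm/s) 2.021e+05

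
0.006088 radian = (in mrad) 6.088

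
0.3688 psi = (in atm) 0.0251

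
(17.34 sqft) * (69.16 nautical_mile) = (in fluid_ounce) 6.977e+09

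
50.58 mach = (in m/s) 1.722e+04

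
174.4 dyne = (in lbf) 0.0003921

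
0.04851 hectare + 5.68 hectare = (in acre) 14.16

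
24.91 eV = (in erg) 3.991e-11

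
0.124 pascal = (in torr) 0.0009301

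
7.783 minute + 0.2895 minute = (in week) 0.0008008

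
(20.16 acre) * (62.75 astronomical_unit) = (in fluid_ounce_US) 2.59e+22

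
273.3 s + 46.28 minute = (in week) 0.005043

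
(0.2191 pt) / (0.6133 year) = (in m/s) 3.996e-12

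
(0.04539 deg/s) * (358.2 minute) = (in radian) 17.03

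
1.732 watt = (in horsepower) 0.002323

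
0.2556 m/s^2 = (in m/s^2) 0.2556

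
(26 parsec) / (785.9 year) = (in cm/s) 3.237e+09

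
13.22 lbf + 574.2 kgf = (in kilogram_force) 580.2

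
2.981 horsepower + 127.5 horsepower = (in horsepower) 130.5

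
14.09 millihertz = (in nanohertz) 1.409e+07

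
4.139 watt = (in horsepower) 0.00555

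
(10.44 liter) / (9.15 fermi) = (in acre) 2.819e+08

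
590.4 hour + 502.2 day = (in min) 7.586e+05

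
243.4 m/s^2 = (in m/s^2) 243.4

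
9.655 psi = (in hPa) 665.7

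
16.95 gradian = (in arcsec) 5.492e+04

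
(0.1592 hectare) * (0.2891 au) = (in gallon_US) 1.819e+16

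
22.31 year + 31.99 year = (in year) 54.3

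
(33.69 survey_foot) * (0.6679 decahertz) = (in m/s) 68.58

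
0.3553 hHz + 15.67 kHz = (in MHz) 0.01571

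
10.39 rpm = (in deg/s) 62.34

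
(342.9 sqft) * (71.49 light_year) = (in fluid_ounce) 7.286e+23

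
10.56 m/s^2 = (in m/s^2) 10.56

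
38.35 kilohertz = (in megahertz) 0.03835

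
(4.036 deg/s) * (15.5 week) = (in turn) 1.051e+05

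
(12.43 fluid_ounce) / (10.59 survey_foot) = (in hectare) 1.139e-08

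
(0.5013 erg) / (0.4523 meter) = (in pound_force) 2.492e-08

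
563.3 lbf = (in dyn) 2.506e+08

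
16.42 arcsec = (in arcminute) 0.2737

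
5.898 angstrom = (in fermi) 5.898e+05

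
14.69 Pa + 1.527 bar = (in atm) 1.507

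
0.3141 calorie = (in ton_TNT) 3.141e-10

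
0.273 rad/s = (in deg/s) 15.64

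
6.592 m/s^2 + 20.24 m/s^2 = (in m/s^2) 26.83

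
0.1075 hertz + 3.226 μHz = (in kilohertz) 0.0001075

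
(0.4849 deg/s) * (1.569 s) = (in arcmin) 45.65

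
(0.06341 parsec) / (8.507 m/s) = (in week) 3.803e+08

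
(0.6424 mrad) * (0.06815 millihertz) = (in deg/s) 2.508e-06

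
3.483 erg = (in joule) 3.483e-07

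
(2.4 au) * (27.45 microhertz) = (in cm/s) 9.856e+08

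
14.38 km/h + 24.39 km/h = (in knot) 20.93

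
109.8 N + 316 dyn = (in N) 109.8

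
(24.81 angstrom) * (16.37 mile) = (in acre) 1.615e-08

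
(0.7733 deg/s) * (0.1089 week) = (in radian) 888.9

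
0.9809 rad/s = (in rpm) 9.367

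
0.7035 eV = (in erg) 1.127e-12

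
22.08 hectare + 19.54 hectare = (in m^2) 4.162e+05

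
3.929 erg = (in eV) 2.452e+12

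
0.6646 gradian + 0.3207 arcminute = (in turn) 0.001676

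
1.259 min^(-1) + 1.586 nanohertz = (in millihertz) 20.98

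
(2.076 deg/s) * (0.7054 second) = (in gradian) 1.627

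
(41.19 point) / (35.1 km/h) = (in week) 2.464e-09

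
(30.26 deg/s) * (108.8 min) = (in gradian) 2.195e+05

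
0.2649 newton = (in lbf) 0.05955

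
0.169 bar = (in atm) 0.1668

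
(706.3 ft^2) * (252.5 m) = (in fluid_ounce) 5.602e+08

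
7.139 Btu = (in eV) 4.701e+22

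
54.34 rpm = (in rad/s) 5.69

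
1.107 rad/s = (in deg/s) 63.43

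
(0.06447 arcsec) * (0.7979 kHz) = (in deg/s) 0.01429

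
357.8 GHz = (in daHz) 3.578e+10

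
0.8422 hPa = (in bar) 0.0008422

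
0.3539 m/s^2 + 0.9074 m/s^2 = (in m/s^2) 1.261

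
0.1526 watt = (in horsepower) 0.0002046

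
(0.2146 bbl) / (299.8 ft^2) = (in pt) 3.472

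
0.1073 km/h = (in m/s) 0.02981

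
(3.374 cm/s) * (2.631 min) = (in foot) 17.47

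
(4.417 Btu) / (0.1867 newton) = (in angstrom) 2.496e+14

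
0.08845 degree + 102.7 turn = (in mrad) 6.453e+05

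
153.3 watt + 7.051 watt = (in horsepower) 0.215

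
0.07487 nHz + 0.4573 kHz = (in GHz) 4.573e-07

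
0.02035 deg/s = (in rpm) 0.003392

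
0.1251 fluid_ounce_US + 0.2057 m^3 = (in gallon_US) 54.34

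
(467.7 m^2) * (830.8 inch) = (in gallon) 2.607e+06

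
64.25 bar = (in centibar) 6425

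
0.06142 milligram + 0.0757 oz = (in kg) 0.002146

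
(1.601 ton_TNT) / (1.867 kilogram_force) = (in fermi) 3.659e+23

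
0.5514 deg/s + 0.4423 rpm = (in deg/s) 3.205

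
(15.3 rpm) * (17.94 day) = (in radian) 2.483e+06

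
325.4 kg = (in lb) 717.4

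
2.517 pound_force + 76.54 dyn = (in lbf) 2.517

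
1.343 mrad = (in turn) 0.0002137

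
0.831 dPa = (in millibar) 0.000831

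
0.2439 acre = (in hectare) 0.0987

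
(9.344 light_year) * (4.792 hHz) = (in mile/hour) 9.476e+19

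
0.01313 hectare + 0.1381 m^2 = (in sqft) 1415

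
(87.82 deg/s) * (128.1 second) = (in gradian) 1.25e+04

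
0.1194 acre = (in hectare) 0.04832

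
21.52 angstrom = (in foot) 7.06e-09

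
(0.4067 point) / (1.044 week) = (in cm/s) 2.272e-08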